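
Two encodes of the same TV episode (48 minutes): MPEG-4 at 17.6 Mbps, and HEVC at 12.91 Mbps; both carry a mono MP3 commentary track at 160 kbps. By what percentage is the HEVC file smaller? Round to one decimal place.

26.4%

48 min = 2880 s
Audio: 160 kbps = 0.160 Mbps.
MPEG-4: 17.760 Mbps × 2880 s = 51148.8 Mb = 5.955 GiB.
HEVC: 13.070 Mbps × 2880 s = 37641.6 Mb = 4.382 GiB.
Reduction: (1 − 4.382/5.955) × 100 = 26.41%.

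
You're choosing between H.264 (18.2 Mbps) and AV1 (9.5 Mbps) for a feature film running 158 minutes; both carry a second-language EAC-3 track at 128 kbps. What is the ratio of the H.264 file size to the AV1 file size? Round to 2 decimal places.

1.90

158 min = 9480 s
Audio: 128 kbps = 0.128 Mbps.
H.264: 18.328 Mbps × 9480 s = 173749.4 Mb = 21.719 GB.
AV1: 9.628 Mbps × 9480 s = 91273.4 Mb = 11.409 GB.
Ratio: 21.719 / 11.409 = 1.904.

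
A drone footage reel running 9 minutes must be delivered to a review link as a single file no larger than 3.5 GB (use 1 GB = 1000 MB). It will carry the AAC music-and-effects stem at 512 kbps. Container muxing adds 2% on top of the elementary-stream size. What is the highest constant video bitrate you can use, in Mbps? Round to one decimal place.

Budget: 3.5 GB = 28000.0 Mb.
Stream payload after overhead: 28000.0 / 1.02 = 27451.0 Mb.
9 min = 540 s
Total bitrate budget: 27451.0 Mb / 540 s = 50.835 Mbps.
Audio: 512 kbps = 0.512 Mbps.
Video: 50.835 − 0.512 = 50.323 Mbps.

50.3 Mbps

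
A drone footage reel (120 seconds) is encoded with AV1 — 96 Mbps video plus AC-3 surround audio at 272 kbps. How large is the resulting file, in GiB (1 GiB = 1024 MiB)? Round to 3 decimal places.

1.345 GiB

Audio: 272 kbps = 0.272 Mbps.
Total bitrate: 96 + 0.272 = 96.272 Mbps.
Stream data: 96.272 Mbps × 120 s = 11552.6 Mb.
11,553 Mb = 1,444,080,000 bytes ÷ 1,073,741,824 = 1.345 GiB.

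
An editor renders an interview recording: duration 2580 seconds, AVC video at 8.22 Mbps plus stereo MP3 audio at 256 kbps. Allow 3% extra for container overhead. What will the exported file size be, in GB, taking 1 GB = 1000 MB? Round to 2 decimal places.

2.82 GB

Audio: 256 kbps = 0.256 Mbps.
Total bitrate: 8.22 + 0.256 = 8.476 Mbps.
Stream data: 8.476 Mbps × 2580 s = 21868.1 Mb.
With 3% container overhead: ×1.03.
22,524 Mb ÷ 8 = 2,816 MB → 2.816 GB.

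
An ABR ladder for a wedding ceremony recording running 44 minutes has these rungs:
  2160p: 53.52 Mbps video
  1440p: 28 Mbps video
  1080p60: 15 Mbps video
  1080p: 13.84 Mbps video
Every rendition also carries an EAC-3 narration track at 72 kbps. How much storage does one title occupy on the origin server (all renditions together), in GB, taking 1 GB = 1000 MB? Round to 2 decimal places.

44 min = 2640 s
Audio: 72 kbps = 0.072 Mbps.
Sum of rendition bitrates: (53.52+0.072) + (28+0.072) + (15+0.072) + (13.84+0.072) = 110.648 Mbps.
× 2640 s = 292,111 Mb = 36,514 MB = 36.51 GB.

36.51 GB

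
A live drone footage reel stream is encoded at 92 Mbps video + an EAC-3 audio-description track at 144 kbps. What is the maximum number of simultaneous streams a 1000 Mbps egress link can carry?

10

Audio: 144 kbps = 0.144 Mbps.
Per-viewer media rate: 92.144 Mbps.
1000 Mbps = 1,000 Mbps; 1,000 / 92.144 = 10.85 → 10 viewers.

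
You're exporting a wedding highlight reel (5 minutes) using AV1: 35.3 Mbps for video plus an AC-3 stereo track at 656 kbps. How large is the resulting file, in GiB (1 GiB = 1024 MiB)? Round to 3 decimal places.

1.256 GiB

5 min = 300 s
Audio: 656 kbps = 0.656 Mbps.
Total bitrate: 35.3 + 0.656 = 35.956 Mbps.
Stream data: 35.956 Mbps × 300 s = 10786.8 Mb.
10,787 Mb = 1,348,350,000 bytes ÷ 1,073,741,824 = 1.256 GiB.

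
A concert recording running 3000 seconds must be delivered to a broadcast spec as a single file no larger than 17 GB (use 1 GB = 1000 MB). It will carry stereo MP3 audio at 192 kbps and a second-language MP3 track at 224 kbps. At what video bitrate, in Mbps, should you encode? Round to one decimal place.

Budget: 17 GB = 136000.0 Mb.
Total bitrate budget: 136000.0 Mb / 3000 s = 45.333 Mbps.
Audio total: 192 + 224 = 416 kbps = 0.416 Mbps.
Video: 45.333 − 0.416 = 44.917 Mbps.

44.9 Mbps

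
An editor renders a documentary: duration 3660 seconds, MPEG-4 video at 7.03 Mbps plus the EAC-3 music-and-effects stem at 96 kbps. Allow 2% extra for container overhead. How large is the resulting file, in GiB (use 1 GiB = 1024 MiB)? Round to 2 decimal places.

Audio: 96 kbps = 0.096 Mbps.
Total bitrate: 7.03 + 0.096 = 7.126 Mbps.
Stream data: 7.126 Mbps × 3660 s = 26081.2 Mb.
With 2% container overhead: ×1.02.
26,603 Mb = 3,325,347,900 bytes ÷ 1,073,741,824 = 3.097 GiB.

3.10 GiB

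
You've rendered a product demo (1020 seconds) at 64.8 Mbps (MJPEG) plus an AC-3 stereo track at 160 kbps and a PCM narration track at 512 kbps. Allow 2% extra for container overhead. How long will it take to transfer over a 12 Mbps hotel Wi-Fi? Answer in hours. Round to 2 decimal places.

1.58 hours

Audio total: 160 + 512 = 672 kbps = 0.672 Mbps.
Total bitrate: 65.472 Mbps.
File: 65.472 Mbps × 1020 s = 66781.4 Mb.
With 2% container overhead: ×1.02. → 68117.1 Mb.
At 12 Mbps: 68117.1 / 12 = 5676.4 s ≈ 1.58 hours.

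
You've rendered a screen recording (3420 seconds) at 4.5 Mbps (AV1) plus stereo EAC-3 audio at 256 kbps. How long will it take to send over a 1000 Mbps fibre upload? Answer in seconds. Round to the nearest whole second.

Audio: 256 kbps = 0.256 Mbps.
Total bitrate: 4.756 Mbps.
File: 4.756 Mbps × 3420 s = 16265.5 Mb.
At 1000 Mbps: 16265.5 / 1000 = 16.3 s ≈ 16.3 seconds.

16 seconds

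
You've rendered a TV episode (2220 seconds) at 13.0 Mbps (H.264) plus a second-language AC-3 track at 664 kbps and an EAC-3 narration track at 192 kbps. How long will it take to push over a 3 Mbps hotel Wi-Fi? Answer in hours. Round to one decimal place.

2.8 hours

Audio total: 664 + 192 = 856 kbps = 0.856 Mbps.
Total bitrate: 13.856 Mbps.
File: 13.856 Mbps × 2220 s = 30760.3 Mb.
At 3 Mbps: 30760.3 / 3 = 10253.4 s ≈ 2.85 hours.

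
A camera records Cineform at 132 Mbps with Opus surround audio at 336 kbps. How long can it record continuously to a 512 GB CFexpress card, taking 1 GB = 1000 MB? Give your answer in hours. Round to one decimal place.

8.6 hours

Audio: 336 kbps = 0.336 Mbps.
Total bitrate: 132 + 0.336 = 132.336 Mbps.
Capacity: 512 GB = 4,096,000 Mb.
Recording time: 4,096,000 / 132.336 = 30,952 s ≈ 8.60 hours.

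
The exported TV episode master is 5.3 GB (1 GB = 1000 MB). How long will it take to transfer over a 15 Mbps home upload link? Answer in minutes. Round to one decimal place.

47.1 minutes

File: 5.3 GB = 42400.0 Mb.
At 15 Mbps: 42400.0 / 15 = 2826.7 s ≈ 47.1 minutes.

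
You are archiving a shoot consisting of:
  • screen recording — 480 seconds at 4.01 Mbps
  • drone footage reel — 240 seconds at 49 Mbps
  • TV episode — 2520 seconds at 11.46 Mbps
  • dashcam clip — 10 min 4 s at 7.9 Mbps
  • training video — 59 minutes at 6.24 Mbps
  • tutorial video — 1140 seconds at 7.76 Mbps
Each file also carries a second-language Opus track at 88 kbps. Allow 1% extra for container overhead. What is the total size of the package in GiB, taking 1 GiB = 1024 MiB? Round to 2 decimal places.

9.29 GiB

Audio: 88 kbps = 0.088 Mbps.
screen recording: 4.098 Mbps × 480 s × 1.01 = 1986.7 Mb
drone footage reel: 49.088 Mbps × 240 s × 1.01 = 11898.9 Mb
TV episode: 11.548 Mbps × 2520 s × 1.01 = 29392.0 Mb
dashcam clip: 7.988 Mbps × 604 s × 1.01 = 4873.0 Mb
training video: 6.328 Mbps × 3540 s × 1.01 = 22625.1 Mb
tutorial video: 7.848 Mbps × 1140 s × 1.01 = 9036.2 Mb
Total: 79811.9 Mb = 9976.5 MB.
= 9.291 GiB.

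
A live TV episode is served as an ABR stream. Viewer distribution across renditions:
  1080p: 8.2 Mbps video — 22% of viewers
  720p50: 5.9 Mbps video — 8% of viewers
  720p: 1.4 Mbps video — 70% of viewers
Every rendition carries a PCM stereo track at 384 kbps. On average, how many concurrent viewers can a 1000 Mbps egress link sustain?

274

Audio: 384 kbps = 0.384 Mbps.
Average per-viewer bitrate: 0.22×8.584 + 0.08×6.284 + 0.70×1.784 = 3.640 Mbps.
1000 Mbps = 1,000 Mbps; 1,000 / 3.640 = 274.73 → 274.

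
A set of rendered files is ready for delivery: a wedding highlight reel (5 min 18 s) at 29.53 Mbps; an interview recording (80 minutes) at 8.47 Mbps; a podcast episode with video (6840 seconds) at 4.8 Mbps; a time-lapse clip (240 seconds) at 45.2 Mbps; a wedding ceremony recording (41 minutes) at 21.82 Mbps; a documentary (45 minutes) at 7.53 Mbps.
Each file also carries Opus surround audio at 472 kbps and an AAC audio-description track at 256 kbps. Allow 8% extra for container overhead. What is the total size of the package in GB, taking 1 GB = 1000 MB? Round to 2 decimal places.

Audio total: 472 + 256 = 728 kbps = 0.728 Mbps.
wedding highlight reel: 30.258 Mbps × 318 s × 1.08 = 10391.8 Mb
interview recording: 9.198 Mbps × 4800 s × 1.08 = 47682.4 Mb
podcast episode with video: 5.528 Mbps × 6840 s × 1.08 = 40836.4 Mb
time-lapse clip: 45.928 Mbps × 240 s × 1.08 = 11904.5 Mb
wedding ceremony recording: 22.548 Mbps × 2460 s × 1.08 = 59905.5 Mb
documentary: 8.258 Mbps × 2700 s × 1.08 = 24080.3 Mb
Total: 194801.1 Mb = 24350.1 MB.
= 24.35 GB.

24.35 GB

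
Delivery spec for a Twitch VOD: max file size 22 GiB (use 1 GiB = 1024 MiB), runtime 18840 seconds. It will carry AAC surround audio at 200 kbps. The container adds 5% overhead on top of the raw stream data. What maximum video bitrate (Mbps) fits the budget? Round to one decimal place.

Budget: 22 GiB = 188978.6 Mb.
Stream payload after overhead: 188978.6 / 1.05 = 179979.6 Mb.
Total bitrate budget: 179979.6 Mb / 18840 s = 9.553 Mbps.
Audio: 200 kbps = 0.200 Mbps.
Video: 9.553 − 0.200 = 9.353 Mbps.

9.4 Mbps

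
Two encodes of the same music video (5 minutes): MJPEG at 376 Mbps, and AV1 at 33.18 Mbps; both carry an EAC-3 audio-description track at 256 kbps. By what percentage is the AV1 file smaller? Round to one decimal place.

5 min = 300 s
Audio: 256 kbps = 0.256 Mbps.
MJPEG: 376.256 Mbps × 300 s = 112876.8 Mb = 13.141 GiB.
AV1: 33.436 Mbps × 300 s = 10030.8 Mb = 1.168 GiB.
Reduction: (1 − 1.168/13.141) × 100 = 91.11%.

91.1%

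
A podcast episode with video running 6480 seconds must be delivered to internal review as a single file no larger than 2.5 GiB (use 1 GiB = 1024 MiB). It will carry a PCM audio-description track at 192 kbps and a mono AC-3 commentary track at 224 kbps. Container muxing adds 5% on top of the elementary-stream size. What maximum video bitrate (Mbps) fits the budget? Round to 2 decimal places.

Budget: 2.5 GiB = 21474.8 Mb.
Stream payload after overhead: 21474.8 / 1.05 = 20452.2 Mb.
Total bitrate budget: 20452.2 Mb / 6480 s = 3.156 Mbps.
Audio total: 192 + 224 = 416 kbps = 0.416 Mbps.
Video: 3.156 − 0.416 = 2.740 Mbps.

2.74 Mbps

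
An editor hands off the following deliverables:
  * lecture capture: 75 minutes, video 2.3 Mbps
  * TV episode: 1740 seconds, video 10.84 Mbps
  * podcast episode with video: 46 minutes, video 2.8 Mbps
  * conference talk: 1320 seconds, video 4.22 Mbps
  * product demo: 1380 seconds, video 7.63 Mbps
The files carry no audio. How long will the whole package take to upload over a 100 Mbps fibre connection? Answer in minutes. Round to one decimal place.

lecture capture: 2.300 Mbps × 4500 s = 10350.0 Mb
TV episode: 10.840 Mbps × 1740 s = 18861.6 Mb
podcast episode with video: 2.800 Mbps × 2760 s = 7728.0 Mb
conference talk: 4.220 Mbps × 1320 s = 5570.4 Mb
product demo: 7.630 Mbps × 1380 s = 10529.4 Mb
Total: 53039.4 Mb = 6629.9 MB.
At 100 Mbps: 53039.4 / 100 = 530 s ≈ 8.84 minutes.

8.8 minutes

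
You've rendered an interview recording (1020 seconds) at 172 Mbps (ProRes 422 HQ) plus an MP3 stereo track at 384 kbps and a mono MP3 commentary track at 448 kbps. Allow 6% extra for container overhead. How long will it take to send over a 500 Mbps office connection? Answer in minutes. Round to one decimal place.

Audio total: 384 + 448 = 832 kbps = 0.832 Mbps.
Total bitrate: 172.832 Mbps.
File: 172.832 Mbps × 1020 s = 176288.6 Mb.
With 6% container overhead: ×1.06. → 186866.0 Mb.
At 500 Mbps: 186866.0 / 500 = 373.7 s ≈ 6.23 minutes.

6.2 minutes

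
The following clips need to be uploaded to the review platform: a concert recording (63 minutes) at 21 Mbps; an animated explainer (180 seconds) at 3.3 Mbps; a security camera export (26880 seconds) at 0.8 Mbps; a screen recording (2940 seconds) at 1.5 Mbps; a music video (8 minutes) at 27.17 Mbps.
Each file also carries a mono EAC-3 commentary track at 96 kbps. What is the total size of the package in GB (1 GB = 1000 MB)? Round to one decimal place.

Audio: 96 kbps = 0.096 Mbps.
concert recording: 21.096 Mbps × 3780 s = 79742.9 Mb
animated explainer: 3.396 Mbps × 180 s = 611.3 Mb
security camera export: 0.896 Mbps × 26880 s = 24084.5 Mb
screen recording: 1.596 Mbps × 2940 s = 4692.2 Mb
music video: 27.266 Mbps × 480 s = 13087.7 Mb
Total: 122218.6 Mb = 15277.3 MB.
= 15.28 GB.

15.3 GB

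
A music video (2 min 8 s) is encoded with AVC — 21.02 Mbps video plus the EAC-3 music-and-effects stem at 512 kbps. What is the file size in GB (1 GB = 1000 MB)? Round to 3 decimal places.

2 min 8 s = 128 s
Audio: 512 kbps = 0.512 Mbps.
Total bitrate: 21.02 + 0.512 = 21.532 Mbps.
Stream data: 21.532 Mbps × 128 s = 2756.1 Mb.
2,756 Mb ÷ 8 = 344.5 MB → 0.3445 GB.

0.345 GB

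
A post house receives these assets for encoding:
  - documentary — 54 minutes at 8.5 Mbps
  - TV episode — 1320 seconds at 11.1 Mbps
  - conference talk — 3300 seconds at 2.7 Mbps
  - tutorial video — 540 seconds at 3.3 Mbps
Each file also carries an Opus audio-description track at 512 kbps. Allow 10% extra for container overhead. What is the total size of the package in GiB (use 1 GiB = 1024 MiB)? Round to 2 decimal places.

7.32 GiB

Audio: 512 kbps = 0.512 Mbps.
documentary: 9.012 Mbps × 3240 s × 1.10 = 32118.8 Mb
TV episode: 11.612 Mbps × 1320 s × 1.10 = 16860.6 Mb
conference talk: 3.212 Mbps × 3300 s × 1.10 = 11659.6 Mb
tutorial video: 3.812 Mbps × 540 s × 1.10 = 2264.3 Mb
Total: 62903.3 Mb = 7862.9 MB.
= 7.323 GiB.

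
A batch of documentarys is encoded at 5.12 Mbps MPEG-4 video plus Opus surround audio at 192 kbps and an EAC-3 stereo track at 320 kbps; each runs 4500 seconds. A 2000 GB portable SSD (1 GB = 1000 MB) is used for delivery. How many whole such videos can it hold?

Audio total: 192 + 320 = 512 kbps = 0.512 Mbps.
Total bitrate: 5.632 Mbps.
Per item: 5.632 Mbps × 4500 s = 25,344 Mb = 3,168 MB.
Capacity: 2000 GB = 16,000,000 Mb; 631.31 items → 631 complete.

631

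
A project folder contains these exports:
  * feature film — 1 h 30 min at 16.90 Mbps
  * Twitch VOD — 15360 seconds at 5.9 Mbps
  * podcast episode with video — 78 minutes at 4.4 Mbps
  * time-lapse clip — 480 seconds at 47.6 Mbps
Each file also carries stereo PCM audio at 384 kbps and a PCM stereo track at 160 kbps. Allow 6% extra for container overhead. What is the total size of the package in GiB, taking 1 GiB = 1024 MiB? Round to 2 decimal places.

29.55 GiB

Audio total: 384 + 160 = 544 kbps = 0.544 Mbps.
feature film: 17.444 Mbps × 5400 s × 1.06 = 99849.5 Mb
Twitch VOD: 6.444 Mbps × 15360 s × 1.06 = 104918.6 Mb
podcast episode with video: 4.944 Mbps × 4680 s × 1.06 = 24526.2 Mb
time-lapse clip: 48.144 Mbps × 480 s × 1.06 = 24495.7 Mb
Total: 253789.9 Mb = 31723.7 MB.
= 29.55 GiB.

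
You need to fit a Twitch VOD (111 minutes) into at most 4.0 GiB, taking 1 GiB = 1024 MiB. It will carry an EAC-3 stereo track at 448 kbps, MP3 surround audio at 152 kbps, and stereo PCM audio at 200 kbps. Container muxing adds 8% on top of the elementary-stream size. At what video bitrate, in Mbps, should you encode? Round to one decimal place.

4.0 Mbps

Budget: 4.0 GiB = 34359.7 Mb.
Stream payload after overhead: 34359.7 / 1.08 = 31814.6 Mb.
111 min = 6660 s
Total bitrate budget: 31814.6 Mb / 6660 s = 4.777 Mbps.
Audio total: 448 + 152 + 200 = 800 kbps = 0.800 Mbps.
Video: 4.777 − 0.800 = 3.977 Mbps.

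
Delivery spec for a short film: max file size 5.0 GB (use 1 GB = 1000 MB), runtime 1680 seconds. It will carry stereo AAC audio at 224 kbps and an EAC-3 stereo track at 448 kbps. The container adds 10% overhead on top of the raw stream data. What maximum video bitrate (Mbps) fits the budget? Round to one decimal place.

Budget: 5.0 GB = 40000.0 Mb.
Stream payload after overhead: 40000.0 / 1.10 = 36363.6 Mb.
Total bitrate budget: 36363.6 Mb / 1680 s = 21.645 Mbps.
Audio total: 224 + 448 = 672 kbps = 0.672 Mbps.
Video: 21.645 − 0.672 = 20.973 Mbps.

21.0 Mbps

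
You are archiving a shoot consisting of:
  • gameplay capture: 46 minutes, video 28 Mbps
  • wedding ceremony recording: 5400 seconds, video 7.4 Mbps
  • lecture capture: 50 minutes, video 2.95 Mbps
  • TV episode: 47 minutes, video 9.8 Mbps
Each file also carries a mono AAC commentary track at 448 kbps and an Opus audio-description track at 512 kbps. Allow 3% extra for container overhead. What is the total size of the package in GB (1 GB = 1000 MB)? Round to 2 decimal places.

Audio total: 448 + 512 = 960 kbps = 0.960 Mbps.
gameplay capture: 28.960 Mbps × 2760 s × 1.03 = 82327.5 Mb
wedding ceremony recording: 8.360 Mbps × 5400 s × 1.03 = 46498.3 Mb
lecture capture: 3.910 Mbps × 3000 s × 1.03 = 12081.9 Mb
TV episode: 10.760 Mbps × 2820 s × 1.03 = 31253.5 Mb
Total: 172161.2 Mb = 21520.2 MB.
= 21.52 GB.

21.52 GB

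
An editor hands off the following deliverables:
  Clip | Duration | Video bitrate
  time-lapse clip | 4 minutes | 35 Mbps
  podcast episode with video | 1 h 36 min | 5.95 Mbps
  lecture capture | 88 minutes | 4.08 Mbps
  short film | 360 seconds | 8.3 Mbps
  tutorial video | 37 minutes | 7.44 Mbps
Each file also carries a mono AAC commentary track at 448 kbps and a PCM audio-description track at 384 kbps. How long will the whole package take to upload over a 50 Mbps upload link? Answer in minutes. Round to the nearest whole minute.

Audio total: 448 + 384 = 832 kbps = 0.832 Mbps.
time-lapse clip: 35.832 Mbps × 240 s = 8599.7 Mb
podcast episode with video: 6.782 Mbps × 5760 s = 39064.3 Mb
lecture capture: 4.912 Mbps × 5280 s = 25935.4 Mb
short film: 9.132 Mbps × 360 s = 3287.5 Mb
tutorial video: 8.272 Mbps × 2220 s = 18363.8 Mb
Total: 95250.7 Mb = 11906.3 MB.
At 50 Mbps: 95250.7 / 50 = 1905 s ≈ 31.8 minutes.

32 minutes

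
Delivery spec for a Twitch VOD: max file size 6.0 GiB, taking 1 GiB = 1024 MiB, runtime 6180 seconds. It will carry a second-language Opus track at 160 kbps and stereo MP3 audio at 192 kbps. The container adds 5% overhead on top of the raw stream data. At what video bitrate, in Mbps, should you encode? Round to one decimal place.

7.6 Mbps

Budget: 6.0 GiB = 51539.6 Mb.
Stream payload after overhead: 51539.6 / 1.05 = 49085.3 Mb.
Total bitrate budget: 49085.3 Mb / 6180 s = 7.943 Mbps.
Audio total: 160 + 192 = 352 kbps = 0.352 Mbps.
Video: 7.943 − 0.352 = 7.591 Mbps.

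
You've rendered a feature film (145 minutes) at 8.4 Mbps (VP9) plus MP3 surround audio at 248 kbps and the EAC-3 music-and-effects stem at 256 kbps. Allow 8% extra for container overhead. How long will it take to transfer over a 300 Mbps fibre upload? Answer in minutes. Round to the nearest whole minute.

145 min = 8700 s
Audio total: 248 + 256 = 504 kbps = 0.504 Mbps.
Total bitrate: 8.904 Mbps.
File: 8.904 Mbps × 8700 s = 77464.8 Mb.
With 8% container overhead: ×1.08. → 83662.0 Mb.
At 300 Mbps: 83662.0 / 300 = 278.9 s ≈ 4.65 minutes.

5 minutes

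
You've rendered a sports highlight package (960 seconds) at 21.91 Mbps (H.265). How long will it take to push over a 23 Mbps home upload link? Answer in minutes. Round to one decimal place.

File: 21.910 Mbps × 960 s = 21033.6 Mb.
At 23 Mbps: 21033.6 / 23 = 914.5 s ≈ 15.2 minutes.

15.2 minutes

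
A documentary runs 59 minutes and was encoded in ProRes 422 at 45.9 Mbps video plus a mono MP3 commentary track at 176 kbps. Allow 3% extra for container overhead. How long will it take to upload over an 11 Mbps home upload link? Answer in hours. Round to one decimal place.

59 min = 3540 s
Audio: 176 kbps = 0.176 Mbps.
Total bitrate: 46.076 Mbps.
File: 46.076 Mbps × 3540 s = 163109.0 Mb.
With 3% container overhead: ×1.03. → 168002.3 Mb.
At 11 Mbps: 168002.3 / 11 = 15272.9 s ≈ 4.24 hours.

4.2 hours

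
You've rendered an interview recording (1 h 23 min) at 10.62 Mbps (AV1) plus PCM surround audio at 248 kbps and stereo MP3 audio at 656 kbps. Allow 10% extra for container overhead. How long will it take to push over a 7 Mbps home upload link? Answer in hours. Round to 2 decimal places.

2.51 hours

1 h 23 min = 83 min = 4980 s
Audio total: 248 + 656 = 904 kbps = 0.904 Mbps.
Total bitrate: 11.524 Mbps.
File: 11.524 Mbps × 4980 s = 57389.5 Mb.
With 10% container overhead: ×1.10. → 63128.5 Mb.
At 7 Mbps: 63128.5 / 7 = 9018.4 s ≈ 2.51 hours.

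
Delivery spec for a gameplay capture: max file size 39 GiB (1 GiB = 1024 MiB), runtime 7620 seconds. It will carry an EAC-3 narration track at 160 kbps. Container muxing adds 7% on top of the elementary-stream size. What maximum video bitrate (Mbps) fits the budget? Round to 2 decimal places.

Budget: 39 GiB = 335007.4 Mb.
Stream payload after overhead: 335007.4 / 1.07 = 313091.1 Mb.
Total bitrate budget: 313091.1 Mb / 7620 s = 41.088 Mbps.
Audio: 160 kbps = 0.160 Mbps.
Video: 41.088 − 0.160 = 40.928 Mbps.

40.93 Mbps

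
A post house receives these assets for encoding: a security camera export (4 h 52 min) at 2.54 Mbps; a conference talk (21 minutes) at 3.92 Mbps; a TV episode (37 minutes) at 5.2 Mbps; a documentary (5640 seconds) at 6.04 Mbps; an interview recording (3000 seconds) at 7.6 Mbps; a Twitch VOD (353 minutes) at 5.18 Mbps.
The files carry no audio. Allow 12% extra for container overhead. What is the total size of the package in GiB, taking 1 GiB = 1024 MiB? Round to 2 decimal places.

29.67 GiB

security camera export: 2.540 Mbps × 17520 s × 1.12 = 49840.9 Mb
conference talk: 3.920 Mbps × 1260 s × 1.12 = 5531.9 Mb
TV episode: 5.200 Mbps × 2220 s × 1.12 = 12929.3 Mb
documentary: 6.040 Mbps × 5640 s × 1.12 = 38153.5 Mb
interview recording: 7.600 Mbps × 3000 s × 1.12 = 25536.0 Mb
Twitch VOD: 5.180 Mbps × 21180 s × 1.12 = 122877.9 Mb
Total: 254869.4 Mb = 31858.7 MB.
= 29.67 GiB.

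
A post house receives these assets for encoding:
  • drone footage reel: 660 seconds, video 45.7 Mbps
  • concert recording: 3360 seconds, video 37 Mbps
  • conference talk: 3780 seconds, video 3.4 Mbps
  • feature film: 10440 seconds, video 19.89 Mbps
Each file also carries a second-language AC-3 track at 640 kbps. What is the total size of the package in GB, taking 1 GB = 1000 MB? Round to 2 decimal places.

48.33 GB

Audio: 640 kbps = 0.640 Mbps.
drone footage reel: 46.340 Mbps × 660 s = 30584.4 Mb
concert recording: 37.640 Mbps × 3360 s = 126470.4 Mb
conference talk: 4.040 Mbps × 3780 s = 15271.2 Mb
feature film: 20.530 Mbps × 10440 s = 214333.2 Mb
Total: 386659.2 Mb = 48332.4 MB.
= 48.33 GB.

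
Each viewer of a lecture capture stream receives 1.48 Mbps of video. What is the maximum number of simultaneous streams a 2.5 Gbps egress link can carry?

1689

2.5 Gbps = 2,500 Mbps; 2,500 / 1.480 = 1689.19 → 1689 viewers.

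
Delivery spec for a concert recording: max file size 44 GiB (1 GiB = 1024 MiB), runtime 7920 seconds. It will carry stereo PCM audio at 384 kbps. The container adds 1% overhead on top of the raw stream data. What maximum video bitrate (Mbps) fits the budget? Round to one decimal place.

Budget: 44 GiB = 377957.1 Mb.
Stream payload after overhead: 377957.1 / 1.01 = 374215.0 Mb.
Total bitrate budget: 374215.0 Mb / 7920 s = 47.249 Mbps.
Audio: 384 kbps = 0.384 Mbps.
Video: 47.249 − 0.384 = 46.865 Mbps.

46.9 Mbps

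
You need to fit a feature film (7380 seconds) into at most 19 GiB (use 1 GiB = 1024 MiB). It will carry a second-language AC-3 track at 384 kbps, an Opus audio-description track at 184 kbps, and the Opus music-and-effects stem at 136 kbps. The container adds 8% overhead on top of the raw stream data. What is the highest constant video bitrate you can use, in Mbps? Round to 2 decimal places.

19.77 Mbps

Budget: 19 GiB = 163208.8 Mb.
Stream payload after overhead: 163208.8 / 1.08 = 151119.2 Mb.
Total bitrate budget: 151119.2 Mb / 7380 s = 20.477 Mbps.
Audio total: 384 + 184 + 136 = 704 kbps = 0.704 Mbps.
Video: 20.477 − 0.704 = 19.773 Mbps.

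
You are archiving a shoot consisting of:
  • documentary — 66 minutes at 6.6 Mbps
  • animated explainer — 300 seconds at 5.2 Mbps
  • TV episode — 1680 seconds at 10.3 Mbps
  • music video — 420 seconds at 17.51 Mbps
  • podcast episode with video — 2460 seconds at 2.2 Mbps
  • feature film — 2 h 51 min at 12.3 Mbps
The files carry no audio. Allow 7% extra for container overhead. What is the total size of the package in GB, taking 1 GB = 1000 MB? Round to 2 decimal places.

documentary: 6.600 Mbps × 3960 s × 1.07 = 27965.5 Mb
animated explainer: 5.200 Mbps × 300 s × 1.07 = 1669.2 Mb
TV episode: 10.300 Mbps × 1680 s × 1.07 = 18515.3 Mb
music video: 17.510 Mbps × 420 s × 1.07 = 7869.0 Mb
podcast episode with video: 2.200 Mbps × 2460 s × 1.07 = 5790.8 Mb
feature film: 12.300 Mbps × 10260 s × 1.07 = 135031.9 Mb
Total: 196841.7 Mb = 24605.2 MB.
= 24.61 GB.

24.61 GB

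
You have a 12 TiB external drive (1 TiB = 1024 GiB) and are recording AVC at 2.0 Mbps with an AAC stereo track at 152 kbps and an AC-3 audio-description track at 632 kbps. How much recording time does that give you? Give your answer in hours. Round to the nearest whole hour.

Audio total: 152 + 632 = 784 kbps = 0.784 Mbps.
Total bitrate: 2.0 + 0.784 = 2.784 Mbps.
Capacity: 12 TiB = 105,553,116 Mb.
Recording time: 105,553,116 / 2.784 = 37,914,194 s ≈ 10,532 hours.

10532 hours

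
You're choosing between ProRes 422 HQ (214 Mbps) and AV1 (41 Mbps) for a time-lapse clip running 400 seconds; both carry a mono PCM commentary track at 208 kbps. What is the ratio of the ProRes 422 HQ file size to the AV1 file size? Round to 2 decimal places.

Audio: 208 kbps = 0.208 Mbps.
ProRes 422 HQ: 214.208 Mbps × 400 s = 85683.2 Mb = 10.710 GB.
AV1: 41.208 Mbps × 400 s = 16483.2 Mb = 2.060 GB.
Ratio: 10.710 / 2.060 = 5.198.

5.20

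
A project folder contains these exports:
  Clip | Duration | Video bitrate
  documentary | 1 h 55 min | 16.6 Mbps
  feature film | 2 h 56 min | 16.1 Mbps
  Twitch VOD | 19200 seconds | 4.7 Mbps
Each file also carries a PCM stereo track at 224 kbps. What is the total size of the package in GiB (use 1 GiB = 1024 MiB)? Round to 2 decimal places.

44.59 GiB

Audio: 224 kbps = 0.224 Mbps.
documentary: 16.824 Mbps × 6900 s = 116085.6 Mb
feature film: 16.324 Mbps × 10560 s = 172381.4 Mb
Twitch VOD: 4.924 Mbps × 19200 s = 94540.8 Mb
Total: 383007.8 Mb = 47876.0 MB.
= 44.59 GiB.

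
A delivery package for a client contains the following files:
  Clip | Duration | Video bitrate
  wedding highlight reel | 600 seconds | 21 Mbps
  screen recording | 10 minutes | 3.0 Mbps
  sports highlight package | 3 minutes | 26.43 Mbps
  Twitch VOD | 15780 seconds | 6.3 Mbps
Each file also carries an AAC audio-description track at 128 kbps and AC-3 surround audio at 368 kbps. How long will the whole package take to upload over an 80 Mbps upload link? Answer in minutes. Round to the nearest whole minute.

Audio total: 128 + 368 = 496 kbps = 0.496 Mbps.
wedding highlight reel: 21.496 Mbps × 600 s = 12897.6 Mb
screen recording: 3.496 Mbps × 600 s = 2097.6 Mb
sports highlight package: 26.926 Mbps × 180 s = 4846.7 Mb
Twitch VOD: 6.796 Mbps × 15780 s = 107240.9 Mb
Total: 127082.8 Mb = 15885.3 MB.
At 80 Mbps: 127082.8 / 80 = 1589 s ≈ 26.5 minutes.

26 minutes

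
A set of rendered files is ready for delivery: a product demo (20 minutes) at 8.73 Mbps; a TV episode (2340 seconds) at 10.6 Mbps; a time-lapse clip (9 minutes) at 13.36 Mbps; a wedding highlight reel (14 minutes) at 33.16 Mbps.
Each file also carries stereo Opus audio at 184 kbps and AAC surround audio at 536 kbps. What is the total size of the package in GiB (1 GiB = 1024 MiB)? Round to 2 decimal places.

Audio total: 184 + 536 = 720 kbps = 0.720 Mbps.
product demo: 9.450 Mbps × 1200 s = 11340.0 Mb
TV episode: 11.320 Mbps × 2340 s = 26488.8 Mb
time-lapse clip: 14.080 Mbps × 540 s = 7603.2 Mb
wedding highlight reel: 33.880 Mbps × 840 s = 28459.2 Mb
Total: 73891.2 Mb = 9236.4 MB.
= 8.602 GiB.

8.60 GiB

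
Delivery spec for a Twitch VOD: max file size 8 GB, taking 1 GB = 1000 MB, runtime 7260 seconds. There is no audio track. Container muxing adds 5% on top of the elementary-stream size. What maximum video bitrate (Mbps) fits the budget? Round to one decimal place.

Budget: 8 GB = 64000.0 Mb.
Stream payload after overhead: 64000.0 / 1.05 = 60952.4 Mb.
Total bitrate budget: 60952.4 Mb / 7260 s = 8.396 Mbps.

8.4 Mbps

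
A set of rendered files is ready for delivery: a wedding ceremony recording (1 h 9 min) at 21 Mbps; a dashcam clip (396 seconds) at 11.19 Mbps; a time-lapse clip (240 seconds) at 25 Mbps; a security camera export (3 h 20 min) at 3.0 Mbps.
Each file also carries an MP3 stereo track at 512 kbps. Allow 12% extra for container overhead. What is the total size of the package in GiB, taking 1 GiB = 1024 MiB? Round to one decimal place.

18.5 GiB

Audio: 512 kbps = 0.512 Mbps.
wedding ceremony recording: 21.512 Mbps × 4140 s × 1.12 = 99746.8 Mb
dashcam clip: 11.702 Mbps × 396 s × 1.12 = 5190.1 Mb
time-lapse clip: 25.512 Mbps × 240 s × 1.12 = 6857.6 Mb
security camera export: 3.512 Mbps × 12000 s × 1.12 = 47201.3 Mb
Total: 158995.8 Mb = 19874.5 MB.
= 18.51 GiB.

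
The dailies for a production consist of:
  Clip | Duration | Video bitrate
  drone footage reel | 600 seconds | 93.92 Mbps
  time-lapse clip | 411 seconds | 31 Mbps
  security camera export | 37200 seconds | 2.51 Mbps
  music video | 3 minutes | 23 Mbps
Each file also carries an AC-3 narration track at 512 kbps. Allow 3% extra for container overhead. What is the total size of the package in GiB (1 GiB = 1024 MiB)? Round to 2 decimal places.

Audio: 512 kbps = 0.512 Mbps.
drone footage reel: 94.432 Mbps × 600 s × 1.03 = 58359.0 Mb
time-lapse clip: 31.512 Mbps × 411 s × 1.03 = 13340.0 Mb
security camera export: 3.022 Mbps × 37200 s × 1.03 = 115791.0 Mb
music video: 23.512 Mbps × 180 s × 1.03 = 4359.1 Mb
Total: 191849.0 Mb = 23981.1 MB.
= 22.33 GiB.

22.33 GiB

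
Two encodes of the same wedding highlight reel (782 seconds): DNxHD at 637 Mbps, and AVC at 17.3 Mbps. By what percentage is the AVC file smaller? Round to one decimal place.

DNxHD: 637.000 Mbps × 782 s = 498134.0 Mb = 62.267 GB.
AVC: 17.300 Mbps × 782 s = 13528.6 Mb = 1.691 GB.
Reduction: (1 − 1.691/62.267) × 100 = 97.28%.

97.3%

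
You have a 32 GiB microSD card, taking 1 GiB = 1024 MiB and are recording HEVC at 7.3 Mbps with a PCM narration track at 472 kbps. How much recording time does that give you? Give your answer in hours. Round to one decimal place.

9.8 hours

Audio: 472 kbps = 0.472 Mbps.
Total bitrate: 7.3 + 0.472 = 7.772 Mbps.
Capacity: 32 GiB = 274,878 Mb.
Recording time: 274,878 / 7.772 = 35,368 s ≈ 9.82 hours.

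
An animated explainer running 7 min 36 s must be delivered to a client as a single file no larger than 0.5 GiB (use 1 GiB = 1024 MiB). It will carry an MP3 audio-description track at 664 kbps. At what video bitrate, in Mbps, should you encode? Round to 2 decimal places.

Budget: 0.5 GiB = 4295.0 Mb.
7 min 36 s = 456 s
Total bitrate budget: 4295.0 Mb / 456 s = 9.419 Mbps.
Audio: 664 kbps = 0.664 Mbps.
Video: 9.419 − 0.664 = 8.755 Mbps.

8.75 Mbps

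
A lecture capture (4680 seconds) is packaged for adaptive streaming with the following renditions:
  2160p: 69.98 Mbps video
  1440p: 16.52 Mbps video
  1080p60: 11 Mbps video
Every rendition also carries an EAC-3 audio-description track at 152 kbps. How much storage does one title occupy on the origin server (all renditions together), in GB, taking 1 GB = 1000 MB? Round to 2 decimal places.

57.30 GB

Audio: 152 kbps = 0.152 Mbps.
Sum of rendition bitrates: (69.98+0.152) + (16.52+0.152) + (11+0.152) = 97.956 Mbps.
× 4680 s = 458,434 Mb = 57,304 MB = 57.30 GB.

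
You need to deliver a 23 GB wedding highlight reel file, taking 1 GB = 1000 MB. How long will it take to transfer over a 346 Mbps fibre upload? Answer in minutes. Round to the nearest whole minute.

File: 23 GB = 184000.0 Mb.
At 346 Mbps: 184000.0 / 346 = 531.8 s ≈ 8.86 minutes.

9 minutes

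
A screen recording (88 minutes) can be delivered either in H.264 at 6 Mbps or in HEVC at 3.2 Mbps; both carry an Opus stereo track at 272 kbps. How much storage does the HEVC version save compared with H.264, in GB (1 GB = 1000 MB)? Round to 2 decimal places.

1.85 GB

88 min = 5280 s
Audio: 272 kbps = 0.272 Mbps.
H.264: 6.272 Mbps × 5280 s = 33116.2 Mb = 4.140 GB.
HEVC: 3.472 Mbps × 5280 s = 18332.2 Mb = 2.292 GB.
Saving: 4.140 − 2.292 = 1.848 GB.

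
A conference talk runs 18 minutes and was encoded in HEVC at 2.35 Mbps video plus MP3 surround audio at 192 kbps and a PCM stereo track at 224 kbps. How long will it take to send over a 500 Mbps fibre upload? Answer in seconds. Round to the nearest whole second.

18 min = 1080 s
Audio total: 192 + 224 = 416 kbps = 0.416 Mbps.
Total bitrate: 2.766 Mbps.
File: 2.766 Mbps × 1080 s = 2987.3 Mb.
At 500 Mbps: 2987.3 / 500 = 6.0 s ≈ 5.97 seconds.

6 seconds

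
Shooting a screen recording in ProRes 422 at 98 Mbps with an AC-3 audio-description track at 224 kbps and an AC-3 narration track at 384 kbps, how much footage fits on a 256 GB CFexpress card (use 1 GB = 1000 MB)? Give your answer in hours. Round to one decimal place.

Audio total: 224 + 384 = 608 kbps = 0.608 Mbps.
Total bitrate: 98 + 0.608 = 98.608 Mbps.
Capacity: 256 GB = 2,048,000 Mb.
Recording time: 2,048,000 / 98.608 = 20,769 s ≈ 5.77 hours.

5.8 hours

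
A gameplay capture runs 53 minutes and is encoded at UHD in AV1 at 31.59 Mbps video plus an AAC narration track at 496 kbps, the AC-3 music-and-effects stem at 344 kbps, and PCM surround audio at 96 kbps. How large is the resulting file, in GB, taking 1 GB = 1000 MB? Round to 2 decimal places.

53 min = 3180 s
Audio total: 496 + 344 + 96 = 936 kbps = 0.936 Mbps.
Total bitrate: 31.59 + 0.936 = 32.526 Mbps.
Stream data: 32.526 Mbps × 3180 s = 103432.7 Mb.
103,433 Mb ÷ 8 = 12,929 MB → 12.93 GB.

12.93 GB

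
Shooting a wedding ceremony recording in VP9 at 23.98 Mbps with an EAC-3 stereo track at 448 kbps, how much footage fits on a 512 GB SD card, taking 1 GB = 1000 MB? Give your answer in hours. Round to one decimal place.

Audio: 448 kbps = 0.448 Mbps.
Total bitrate: 23.98 + 0.448 = 24.428 Mbps.
Capacity: 512 GB = 4,096,000 Mb.
Recording time: 4,096,000 / 24.428 = 167,676 s ≈ 46.6 hours.

46.6 hours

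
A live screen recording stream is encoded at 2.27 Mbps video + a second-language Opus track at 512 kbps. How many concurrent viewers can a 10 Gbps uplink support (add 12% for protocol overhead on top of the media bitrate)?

3209

Audio: 512 kbps = 0.512 Mbps.
Per-viewer media rate: 2.782 Mbps.
On the wire with 12% overhead: 3.116 Mbps.
10 Gbps = 10,000 Mbps; 10,000 / 3.116 = 3209.41 → 3209 viewers.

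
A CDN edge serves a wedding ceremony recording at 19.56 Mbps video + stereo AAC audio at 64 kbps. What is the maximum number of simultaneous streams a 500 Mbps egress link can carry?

Audio: 64 kbps = 0.064 Mbps.
Per-viewer media rate: 19.624 Mbps.
500 Mbps = 500.0 Mbps; 500.0 / 19.624 = 25.48 → 25 viewers.

25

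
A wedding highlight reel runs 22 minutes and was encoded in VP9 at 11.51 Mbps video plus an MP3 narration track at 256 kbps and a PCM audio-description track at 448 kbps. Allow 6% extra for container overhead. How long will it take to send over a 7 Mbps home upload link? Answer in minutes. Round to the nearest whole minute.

22 min = 1320 s
Audio total: 256 + 448 = 704 kbps = 0.704 Mbps.
Total bitrate: 12.214 Mbps.
File: 12.214 Mbps × 1320 s = 16122.5 Mb.
With 6% container overhead: ×1.06. → 17089.8 Mb.
At 7 Mbps: 17089.8 / 7 = 2441.4 s ≈ 40.7 minutes.

41 minutes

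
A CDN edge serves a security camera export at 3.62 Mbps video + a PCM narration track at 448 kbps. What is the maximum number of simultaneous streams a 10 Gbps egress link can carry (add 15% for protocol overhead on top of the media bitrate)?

2137

Audio: 448 kbps = 0.448 Mbps.
Per-viewer media rate: 4.068 Mbps.
On the wire with 15% overhead: 4.678 Mbps.
10 Gbps = 10,000 Mbps; 10,000 / 4.678 = 2137.57 → 2137 viewers.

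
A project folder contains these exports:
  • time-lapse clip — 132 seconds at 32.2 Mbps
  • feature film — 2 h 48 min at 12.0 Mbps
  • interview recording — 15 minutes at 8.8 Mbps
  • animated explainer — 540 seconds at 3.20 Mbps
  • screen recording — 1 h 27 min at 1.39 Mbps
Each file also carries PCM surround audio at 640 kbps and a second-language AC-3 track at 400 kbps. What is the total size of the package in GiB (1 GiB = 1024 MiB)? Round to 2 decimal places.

Audio total: 640 + 400 = 1040 kbps = 1.040 Mbps.
time-lapse clip: 33.240 Mbps × 132 s = 4387.7 Mb
feature film: 13.040 Mbps × 10080 s = 131443.2 Mb
interview recording: 9.840 Mbps × 900 s = 8856.0 Mb
animated explainer: 4.240 Mbps × 540 s = 2289.6 Mb
screen recording: 2.430 Mbps × 5220 s = 12684.6 Mb
Total: 159661.1 Mb = 19957.6 MB.
= 18.59 GiB.

18.59 GiB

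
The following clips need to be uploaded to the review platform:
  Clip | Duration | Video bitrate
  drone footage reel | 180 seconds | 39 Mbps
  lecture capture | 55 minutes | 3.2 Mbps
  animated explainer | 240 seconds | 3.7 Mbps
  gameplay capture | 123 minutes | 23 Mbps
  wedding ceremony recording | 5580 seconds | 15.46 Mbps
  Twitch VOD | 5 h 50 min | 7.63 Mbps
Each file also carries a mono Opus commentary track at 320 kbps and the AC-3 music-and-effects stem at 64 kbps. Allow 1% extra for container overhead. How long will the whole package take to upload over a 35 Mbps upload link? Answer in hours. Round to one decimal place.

Audio total: 320 + 64 = 384 kbps = 0.384 Mbps.
drone footage reel: 39.384 Mbps × 180 s × 1.01 = 7160.0 Mb
lecture capture: 3.584 Mbps × 3300 s × 1.01 = 11945.5 Mb
animated explainer: 4.084 Mbps × 240 s × 1.01 = 990.0 Mb
gameplay capture: 23.384 Mbps × 7380 s × 1.01 = 174299.7 Mb
wedding ceremony recording: 15.844 Mbps × 5580 s × 1.01 = 89293.6 Mb
Twitch VOD: 8.014 Mbps × 21000 s × 1.01 = 169976.9 Mb
Total: 453665.7 Mb = 56708.2 MB.
At 35 Mbps: 453665.7 / 35 = 12962 s ≈ 3.6 hours.

3.6 hours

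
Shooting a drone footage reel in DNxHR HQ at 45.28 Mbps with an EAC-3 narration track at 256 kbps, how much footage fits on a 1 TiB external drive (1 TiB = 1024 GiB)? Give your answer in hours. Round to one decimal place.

Audio: 256 kbps = 0.256 Mbps.
Total bitrate: 45.28 + 0.256 = 45.536 Mbps.
Capacity: 1 TiB = 8,796,093 Mb.
Recording time: 8,796,093 / 45.536 = 193,168 s ≈ 53.7 hours.

53.7 hours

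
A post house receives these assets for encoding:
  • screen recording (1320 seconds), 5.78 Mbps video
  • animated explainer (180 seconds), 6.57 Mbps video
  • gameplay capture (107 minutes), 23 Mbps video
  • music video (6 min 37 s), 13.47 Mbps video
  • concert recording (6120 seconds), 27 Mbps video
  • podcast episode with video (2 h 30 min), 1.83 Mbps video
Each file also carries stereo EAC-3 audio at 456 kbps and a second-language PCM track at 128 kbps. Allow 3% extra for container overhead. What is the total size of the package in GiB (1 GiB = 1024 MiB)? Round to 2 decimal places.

42.83 GiB

Audio total: 456 + 128 = 584 kbps = 0.584 Mbps.
screen recording: 6.364 Mbps × 1320 s × 1.03 = 8652.5 Mb
animated explainer: 7.154 Mbps × 180 s × 1.03 = 1326.4 Mb
gameplay capture: 23.584 Mbps × 6420 s × 1.03 = 155951.6 Mb
music video: 14.054 Mbps × 397 s × 1.03 = 5746.8 Mb
concert recording: 27.584 Mbps × 6120 s × 1.03 = 173878.5 Mb
podcast episode with video: 2.414 Mbps × 9000 s × 1.03 = 22377.8 Mb
Total: 367933.5 Mb = 45991.7 MB.
= 42.83 GiB.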